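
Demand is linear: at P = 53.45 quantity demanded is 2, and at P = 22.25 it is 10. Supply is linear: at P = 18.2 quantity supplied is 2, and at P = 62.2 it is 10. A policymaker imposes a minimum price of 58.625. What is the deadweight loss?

121.14

Demand slope = (22.25 − 53.45)/(10 − 2) = −3.9, so P = 61.25 − 3.9Q.
Supply slope = (62.2 − 18.2)/(10 − 2) = 5.5, so P = 7.2 + 5.5Q.
Competitive equilibrium: 61.25 − 3.9Q = 7.2 + 5.5Q → Q* = 5.75, P* = 38.825.
At the floor P = 58.625, quantity demanded = (61.25 − 58.625)/3.9 = 0.6731.
Sellers' marginal cost at Q' = 0.6731: 7.2 + 5.5·0.6731 = 10.9021.
ΔQ = 5.75 − 0.6731 = 5.0769; wedge = 58.625 − 10.9021 = 47.7229.
Welfare loss = ½ × 5.0769 × 47.7229 = 121.14.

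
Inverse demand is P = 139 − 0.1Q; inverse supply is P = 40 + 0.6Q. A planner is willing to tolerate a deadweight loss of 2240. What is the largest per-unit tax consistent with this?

56

Competitive equilibrium: 139 − 0.1Q = 40 + 0.6Q → Q* = 141.4286, P* = 124.8571.
A tax t gives ΔQ = t/0.7 and wedge t, so DWL = t²/1.4.
t²/1.4 = 2240 → t² = 3136 → t = 56.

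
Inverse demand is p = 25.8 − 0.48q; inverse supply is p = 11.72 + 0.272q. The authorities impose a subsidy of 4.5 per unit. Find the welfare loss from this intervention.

13.46

Competitive equilibrium: 25.8 − 0.48q = 11.72 + 0.272q → q* = 18.7234, p* = 16.8128.
The subsidy lowers effective supply by 4.5: p = 7.22 + 0.272q.
New quantity: 25.8 − 0.48q = 7.22 + 0.272q → q' = 24.7074.
Overproduction Δq = 24.7074 − 18.7234 = 5.984; wedge = subsidy = 4.5.
The triangle = ½ × 5.984 × 4.5 = 13.46.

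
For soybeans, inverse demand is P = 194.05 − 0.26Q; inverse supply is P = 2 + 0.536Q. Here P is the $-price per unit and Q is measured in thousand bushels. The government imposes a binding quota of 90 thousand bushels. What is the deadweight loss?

$9107.14 thousand

Competitive equilibrium: 194.05 − 0.26Q = 2 + 0.536Q → Q* = 241.2688, P* = 131.3201.
At Q = 90: demand price = 194.05 − 0.26·90 = 170.65; supply price = 2 + 0.536·90 = 50.24.
ΔQ = 241.2688 − 90 = 151.2688; wedge = 170.65 − 50.24 = 120.41.
Deadweight loss = ½ × 151.2688 × 120.41 = $9107.14 thousand.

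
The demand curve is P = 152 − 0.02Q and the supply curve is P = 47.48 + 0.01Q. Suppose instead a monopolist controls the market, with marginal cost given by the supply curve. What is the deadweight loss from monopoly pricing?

29131.81

Competitive equilibrium: 152 − 0.02Q = 47.48 + 0.01Q → Q* = 3484, P* = 82.32.
Marginal revenue: MR = 152 − 0.04Q. Set MR = MC: 152 − 0.04Q = 47.48 + 0.01Q → Q_m = 2090.4.
Price P_m = 152 − 0.02·2090.4 = 110.192; MC(Q_m) = 47.48 + 0.01·2090.4 = 68.384.
Competitive Q* = 3484, so ΔQ = 1393.6; wedge = 110.192 − 68.384 = 41.808.
Deadweight loss = ½ × 1393.6 × 41.808 = 29131.81.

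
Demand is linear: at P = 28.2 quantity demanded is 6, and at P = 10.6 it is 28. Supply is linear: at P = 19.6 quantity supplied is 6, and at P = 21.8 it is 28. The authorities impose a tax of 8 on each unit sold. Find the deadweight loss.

Demand slope = (10.6 − 28.2)/(28 − 6) = −0.8, so P = 33 − 0.8Q.
Supply slope = (21.8 − 19.6)/(28 − 6) = 0.1, so P = 19 + 0.1Q.
Competitive equilibrium: 33 − 0.8Q = 19 + 0.1Q → Q* = 15.5556, P* = 20.5556.
With the tax, the buyer price exceeds the seller price by 8: (33 − 0.8Q) − (19 + 0.1Q) = 8 → Q' = 6.6667.
ΔQ = 15.5556 − 6.6667 = 8.8889; the wedge equals the tax, 8.
Deadweight loss = ½ × 8.8889 × 8 = 35.56.

35.56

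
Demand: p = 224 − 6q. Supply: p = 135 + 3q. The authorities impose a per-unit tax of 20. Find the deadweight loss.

Competitive equilibrium: 224 − 6q = 135 + 3q → q* = 9.8889, p* = 164.6667.
With the tax, the buyer price exceeds the seller price by 20: (224 − 6q) − (135 + 3q) = 20 → q' = 7.6667.
Δq = 9.8889 − 7.6667 = 2.2222; the wedge equals the tax, 20.
DWL = ½ × 2.2222 × 20 = 22.22.

22.22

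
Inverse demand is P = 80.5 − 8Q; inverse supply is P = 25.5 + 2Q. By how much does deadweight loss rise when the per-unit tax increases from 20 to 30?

25

Competitive equilibrium: 80.5 − 8Q = 25.5 + 2Q → Q* = 5.5, P* = 36.5.
For a per-unit tax t: ΔQ = t/10, so DWL = ½·t·(t/10) = t²/20.
At t = 20: DWL = 20. At t = 30: DWL = 45.
Increase = 45 − 20 = 25.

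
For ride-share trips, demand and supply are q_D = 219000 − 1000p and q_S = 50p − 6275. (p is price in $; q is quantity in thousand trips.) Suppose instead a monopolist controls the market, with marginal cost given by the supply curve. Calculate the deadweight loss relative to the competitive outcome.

$430.06 thousand

In inverse form: demand p = 219 − 0.001q, supply p = 125.5 + 0.02q.
Competitive equilibrium: 219 − 0.001q = 125.5 + 0.02q → q* = 4452.381, p* = 214.5476.
Marginal revenue: MR = 219 − 0.002q. Set MR = MC: 219 − 0.002q = 125.5 + 0.02q → q_m = 4250.
Price p_m = 219 − 0.001·4250 = 214.75; MC(q_m) = 125.5 + 0.02·4250 = 210.5.
Competitive q* = 4452.381, so Δq = 202.381; wedge = 214.75 − 210.5 = 4.25.
DWL = ½ × 202.381 × 4.25 = $430.06 thousand.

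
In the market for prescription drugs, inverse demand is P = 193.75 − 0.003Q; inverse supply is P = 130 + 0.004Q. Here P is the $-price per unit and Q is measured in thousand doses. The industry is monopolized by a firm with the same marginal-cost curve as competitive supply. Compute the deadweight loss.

Competitive equilibrium: 193.75 − 0.003Q = 130 + 0.004Q → Q* = 9107.1429, P* = 166.4286.
Marginal revenue: MR = 193.75 − 0.006Q. Set MR = MC: 193.75 − 0.006Q = 130 + 0.004Q → Q_m = 6375.
Price P_m = 193.75 − 0.003·6375 = 174.625; MC(Q_m) = 130 + 0.004·6375 = 155.5.
Competitive Q* = 9107.1429, so ΔQ = 2732.1429; wedge = 174.625 − 155.5 = 19.125.
The triangle = ½ × 2732.1429 × 19.125 = $26126.12 thousand.

$26126.12 thousand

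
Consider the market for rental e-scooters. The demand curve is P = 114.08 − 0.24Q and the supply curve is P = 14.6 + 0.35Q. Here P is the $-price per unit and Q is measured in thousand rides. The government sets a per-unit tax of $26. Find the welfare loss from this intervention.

$572.88 thousand

Competitive equilibrium: 114.08 − 0.24Q = 14.6 + 0.35Q → Q* = 168.6102, P* = 73.6136.
With the tax, the buyer price exceeds the seller price by 26: (114.08 − 0.24Q) − (14.6 + 0.35Q) = 26 → Q' = 124.5424.
ΔQ = 168.6102 − 124.5424 = 44.0678; the wedge equals the tax, 26.
Welfare loss = ½ × 44.0678 × 26 = $572.88 thousand.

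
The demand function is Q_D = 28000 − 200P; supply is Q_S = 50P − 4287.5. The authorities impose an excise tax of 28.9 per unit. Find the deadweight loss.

16704.20

In inverse form: demand P = 140 − 0.005Q, supply P = 85.75 + 0.02Q.
Competitive equilibrium: 140 − 0.005Q = 85.75 + 0.02Q → Q* = 2170, P* = 129.15.
With the tax, the buyer price exceeds the seller price by 28.9: (140 − 0.005Q) − (85.75 + 0.02Q) = 28.9 → Q' = 1014.
ΔQ = 2170 − 1014 = 1156; the wedge equals the tax, 28.9.
The triangle = ½ × 1156 × 28.9 = 16704.20.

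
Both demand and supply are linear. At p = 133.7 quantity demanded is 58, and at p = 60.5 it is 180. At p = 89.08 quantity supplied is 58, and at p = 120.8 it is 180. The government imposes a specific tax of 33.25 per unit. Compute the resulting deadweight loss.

Demand slope = (60.5 − 133.7)/(180 − 58) = −0.6, so p = 168.5 − 0.6q.
Supply slope = (120.8 − 89.08)/(180 − 58) = 0.26, so p = 74 + 0.26q.
Competitive equilibrium: 168.5 − 0.6q = 74 + 0.26q → q* = 109.8837, p* = 102.5698.
With the tax, the buyer price exceeds the seller price by 33.25: (168.5 − 0.6q) − (74 + 0.26q) = 33.25 → q' = 71.2209.
Δq = 109.8837 − 71.2209 = 38.6628; the wedge equals the tax, 33.25.
DWL = ½ × 38.6628 × 33.25 = 642.77.

642.77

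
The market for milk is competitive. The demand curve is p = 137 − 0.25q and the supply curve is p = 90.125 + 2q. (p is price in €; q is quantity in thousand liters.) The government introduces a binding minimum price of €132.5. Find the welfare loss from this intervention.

Competitive equilibrium: 137 − 0.25q = 90.125 + 2q → q* = 20.8333, p* = 131.7917.
At the floor p = 132.5, quantity demanded = (137 − 132.5)/0.25 = 18.
Sellers' marginal cost at q' = 18: 90.125 + 2·18 = 126.125.
Δq = 20.8333 − 18 = 2.8333; wedge = 132.5 − 126.125 = 6.375.
DWL = ½ × 2.8333 × 6.375 = €9.03 thousand.

€9.03 thousand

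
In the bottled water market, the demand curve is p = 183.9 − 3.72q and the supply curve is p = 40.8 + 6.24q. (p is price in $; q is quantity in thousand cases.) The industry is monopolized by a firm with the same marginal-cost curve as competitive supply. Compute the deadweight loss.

Competitive equilibrium: 183.9 − 3.72q = 40.8 + 6.24q → q* = 14.3675, p* = 130.453.
Marginal revenue: MR = 183.9 − 7.44q. Set MR = MC: 183.9 − 7.44q = 40.8 + 6.24q → q_m = 10.4605.
Price p_m = 183.9 − 3.72·10.4605 = 144.9869; MC(q_m) = 40.8 + 6.24·10.4605 = 106.0735.
Competitive q* = 14.3675, so Δq = 3.907; wedge = 144.9869 − 106.0735 = 38.9134.
Welfare loss = ½ × 3.907 × 38.9134 = $76.02 thousand.

$76.02 thousand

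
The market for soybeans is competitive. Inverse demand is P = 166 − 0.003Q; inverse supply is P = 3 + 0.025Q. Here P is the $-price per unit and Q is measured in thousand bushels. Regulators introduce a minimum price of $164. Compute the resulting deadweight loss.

$372001.98 thousand

Competitive equilibrium: 166 − 0.003Q = 3 + 0.025Q → Q* = 5821.42857, P* = 148.53571.
At the floor P = 164, quantity demanded = (166 − 164)/0.003 = 666.66667.
Sellers' marginal cost at Q' = 666.66667: 3 + 0.025·666.66667 = 19.66667.
ΔQ = 5821.42857 − 666.66667 = 5154.7619; wedge = 164 − 19.66667 = 144.33333.
Deadweight loss = ½ × 5154.7619 × 144.33333 = $372001.98 thousand.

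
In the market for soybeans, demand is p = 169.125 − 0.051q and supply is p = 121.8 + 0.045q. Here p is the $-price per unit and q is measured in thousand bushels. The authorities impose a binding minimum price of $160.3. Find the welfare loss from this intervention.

Competitive equilibrium: 169.125 − 0.051q = 121.8 + 0.045q → q* = 492.96875, p* = 143.98359.
At the floor p = 160.3, quantity demanded = (169.125 − 160.3)/0.051 = 173.03922.
Sellers' marginal cost at q' = 173.03922: 121.8 + 0.045·173.03922 = 129.58676.
Δq = 492.96875 − 173.03922 = 319.92953; wedge = 160.3 − 129.58676 = 30.71324.
The triangle = ½ × 319.92953 × 30.71324 = $4913.04 thousand.

$4913.04 thousand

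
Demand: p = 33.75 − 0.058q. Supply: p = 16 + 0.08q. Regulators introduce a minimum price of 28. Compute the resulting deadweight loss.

59.99

Competitive equilibrium: 33.75 − 0.058q = 16 + 0.08q → q* = 128.6232, p* = 26.2899.
At the floor p = 28, quantity demanded = (33.75 − 28)/0.058 = 99.1379.
Sellers' marginal cost at q' = 99.1379: 16 + 0.08·99.1379 = 23.931.
Δq = 128.6232 − 99.1379 = 29.4853; wedge = 28 − 23.931 = 4.069.
DWL = ½ × 29.4853 × 4.069 = 59.99.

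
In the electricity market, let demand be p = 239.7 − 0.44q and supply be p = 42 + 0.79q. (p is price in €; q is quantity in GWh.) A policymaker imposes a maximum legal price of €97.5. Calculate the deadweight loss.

Competitive equilibrium: 239.7 − 0.44q = 42 + 0.79q → q* = 160.73171, p* = 168.97805.
At the ceiling p = 97.5, quantity supplied = (97.5 − 42)/0.79 = 70.25316.
Willingness to pay at q' = 70.25316: 239.7 − 0.44·70.25316 = 208.78861.
Δq = 160.73171 − 70.25316 = 90.47855; wedge = 208.78861 − 97.5 = 111.28861.
Deadweight loss = ½ × 90.47855 × 111.28861 = €5034.62.

€5034.62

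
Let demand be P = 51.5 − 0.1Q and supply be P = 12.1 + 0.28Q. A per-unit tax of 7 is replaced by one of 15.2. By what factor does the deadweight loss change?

4.715

Competitive equilibrium: 51.5 − 0.1Q = 12.1 + 0.28Q → Q* = 103.6842, P* = 41.1316.
For a per-unit tax t: ΔQ = t/0.38, so DWL = ½·t·(t/0.38) = t²/0.76.
At t = 7: DWL = 64.474. At t = 15.2: DWL = 304.
Ratio = (15.2/7)² = 4.715.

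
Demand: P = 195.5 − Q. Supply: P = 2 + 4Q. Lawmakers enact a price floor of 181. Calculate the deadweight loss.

Competitive equilibrium: 195.5 − Q = 2 + 4Q → Q* = 38.7, P* = 156.8.
At the floor P = 181, quantity demanded = (195.5 − 181)/1 = 14.5.
Sellers' marginal cost at Q' = 14.5: 2 + 4·14.5 = 60.
ΔQ = 38.7 − 14.5 = 24.2; wedge = 181 − 60 = 121.
Welfare loss = ½ × 24.2 × 121 = 1464.10.

1464.10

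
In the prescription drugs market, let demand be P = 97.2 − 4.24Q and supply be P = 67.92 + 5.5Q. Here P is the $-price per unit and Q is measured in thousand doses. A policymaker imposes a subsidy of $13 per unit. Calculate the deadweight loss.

Competitive equilibrium: 97.2 − 4.24Q = 67.92 + 5.5Q → Q* = 3.0062, P* = 84.4539.
The subsidy lowers effective supply by 13: P = 54.92 + 5.5Q.
New quantity: 97.2 − 4.24Q = 54.92 + 5.5Q → Q' = 4.3409.
Overproduction ΔQ = 4.3409 − 3.0062 = 1.3347; wedge = subsidy = 13.
DWL = ½ × 1.3347 × 13 = $8.68 thousand.

$8.68 thousand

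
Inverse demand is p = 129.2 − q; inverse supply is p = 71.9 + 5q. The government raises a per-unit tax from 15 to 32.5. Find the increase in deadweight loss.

69.27

Competitive equilibrium: 129.2 − q = 71.9 + 5q → q* = 9.55, p* = 119.65.
For a per-unit tax t: Δq = t/6, so DWL = ½·t·(t/6) = t²/12.
At t = 15: DWL = 18.75. At t = 32.5: DWL = 88.021.
Increase = 88.021 − 18.75 = 69.27.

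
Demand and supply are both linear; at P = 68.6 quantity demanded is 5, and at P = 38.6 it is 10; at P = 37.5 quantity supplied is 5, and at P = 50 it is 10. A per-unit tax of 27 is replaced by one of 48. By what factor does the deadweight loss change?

3.160

Demand slope = (38.6 − 68.6)/(10 − 5) = −6, so P = 98.6 − 6Q.
Supply slope = (50 − 37.5)/(10 − 5) = 2.5, so P = 25 + 2.5Q.
Competitive equilibrium: 98.6 − 6Q = 25 + 2.5Q → Q* = 8.6588, P* = 46.6471.
For a per-unit tax t: ΔQ = t/8.5, so DWL = ½·t·(t/8.5) = t²/17.
At t = 27: DWL = 42.882. At t = 48: DWL = 135.529.
Ratio = (48/27)² = 3.160.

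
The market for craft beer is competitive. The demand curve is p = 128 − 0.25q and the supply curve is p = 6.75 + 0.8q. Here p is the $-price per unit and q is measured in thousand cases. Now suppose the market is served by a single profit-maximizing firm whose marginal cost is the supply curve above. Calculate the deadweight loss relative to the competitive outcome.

Competitive equilibrium: 128 − 0.25q = 6.75 + 0.8q → q* = 115.4762, p* = 99.131.
Marginal revenue: MR = 128 − 0.5q. Set MR = MC: 128 − 0.5q = 6.75 + 0.8q → q_m = 93.2692.
Price p_m = 128 − 0.25·93.2692 = 104.6827; MC(q_m) = 6.75 + 0.8·93.2692 = 81.3654.
Competitive q* = 115.4762, so Δq = 22.207; wedge = 104.6827 − 81.3654 = 23.3173.
Deadweight loss = ½ × 22.207 × 23.3173 = $258.90 thousand.

$258.90 thousand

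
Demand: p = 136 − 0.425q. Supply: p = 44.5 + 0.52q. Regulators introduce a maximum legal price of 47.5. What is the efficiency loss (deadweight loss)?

Competitive equilibrium: 136 − 0.425q = 44.5 + 0.52q → q* = 96.8254, p* = 94.84921.
At the ceiling p = 47.5, quantity supplied = (47.5 − 44.5)/0.52 = 5.76923.
Willingness to pay at q' = 5.76923: 136 − 0.425·5.76923 = 133.54808.
Δq = 96.8254 − 5.76923 = 91.05617; wedge = 133.54808 − 47.5 = 86.04808.
The triangle = ½ × 91.05617 × 86.04808 = 3917.60.

3917.60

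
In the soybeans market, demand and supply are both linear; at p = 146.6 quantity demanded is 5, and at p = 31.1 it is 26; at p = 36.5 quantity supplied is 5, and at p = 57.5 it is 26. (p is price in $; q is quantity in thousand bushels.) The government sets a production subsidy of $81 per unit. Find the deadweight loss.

Demand slope = (31.1 − 146.6)/(26 − 5) = −5.5, so p = 174.1 − 5.5q.
Supply slope = (57.5 − 36.5)/(26 − 5) = 1, so p = 31.5 + q.
Competitive equilibrium: 174.1 − 5.5q = 31.5 + q → q* = 21.9385, p* = 53.4385.
The subsidy lowers effective supply by 81: p = q − 49.5.
New quantity: 174.1 − 5.5q = q − 49.5 → q' = 34.4.
Overproduction Δq = 34.4 − 21.9385 = 12.4615; wedge = subsidy = 81.
The triangle = ½ × 12.4615 × 81 = $504.69 thousand.

$504.69 thousand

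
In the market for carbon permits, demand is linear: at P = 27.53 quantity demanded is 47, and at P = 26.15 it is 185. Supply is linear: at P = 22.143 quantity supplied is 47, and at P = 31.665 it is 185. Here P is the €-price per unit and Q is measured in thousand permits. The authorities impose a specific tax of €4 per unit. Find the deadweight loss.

Demand slope = (26.15 − 27.53)/(185 − 47) = −0.01, so P = 28 − 0.01Q.
Supply slope = (31.665 − 22.143)/(185 − 47) = 0.069, so P = 18.9 + 0.069Q.
Competitive equilibrium: 28 − 0.01Q = 18.9 + 0.069Q → Q* = 115.1899, P* = 26.8481.
With the tax, the buyer price exceeds the seller price by 4: (28 − 0.01Q) − (18.9 + 0.069Q) = 4 → Q' = 64.557.
ΔQ = 115.1899 − 64.557 = 50.6329; the wedge equals the tax, 4.
Welfare loss = ½ × 50.6329 × 4 = €101.27 thousand.

€101.27 thousand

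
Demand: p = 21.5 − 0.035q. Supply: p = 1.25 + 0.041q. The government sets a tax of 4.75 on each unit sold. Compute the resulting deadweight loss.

148.44

Competitive equilibrium: 21.5 − 0.035q = 1.25 + 0.041q → q* = 266.4474, p* = 12.1743.
With the tax, the buyer price exceeds the seller price by 4.75: (21.5 − 0.035q) − (1.25 + 0.041q) = 4.75 → q' = 203.9474.
Δq = 266.4474 − 203.9474 = 62.5; the wedge equals the tax, 4.75.
The triangle = ½ × 62.5 × 4.75 = 148.44.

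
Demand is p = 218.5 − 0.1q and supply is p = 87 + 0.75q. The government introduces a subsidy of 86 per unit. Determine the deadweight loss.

4350.59

Competitive equilibrium: 218.5 − 0.1q = 87 + 0.75q → q* = 154.7059, p* = 203.0294.
The subsidy lowers effective supply by 86: p = 1 + 0.75q.
New quantity: 218.5 − 0.1q = 1 + 0.75q → q' = 255.8824.
Overproduction Δq = 255.8824 − 154.7059 = 101.1765; wedge = subsidy = 86.
The triangle = ½ × 101.1765 × 86 = 4350.59.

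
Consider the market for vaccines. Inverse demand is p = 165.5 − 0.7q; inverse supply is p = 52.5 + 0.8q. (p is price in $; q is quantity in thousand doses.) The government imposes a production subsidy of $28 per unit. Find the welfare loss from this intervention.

Competitive equilibrium: 165.5 − 0.7q = 52.5 + 0.8q → q* = 75.3333, p* = 112.7667.
The subsidy lowers effective supply by 28: p = 24.5 + 0.8q.
New quantity: 165.5 − 0.7q = 24.5 + 0.8q → q' = 94.
Overproduction Δq = 94 − 75.3333 = 18.6667; wedge = subsidy = 28.
Deadweight loss = ½ × 18.6667 × 28 = $261.33 thousand.

$261.33 thousand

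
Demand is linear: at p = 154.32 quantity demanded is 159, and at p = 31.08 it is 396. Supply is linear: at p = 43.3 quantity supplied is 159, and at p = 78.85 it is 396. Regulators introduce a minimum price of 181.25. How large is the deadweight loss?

Demand slope = (31.08 − 154.32)/(396 − 159) = −0.52, so p = 237 − 0.52q.
Supply slope = (78.85 − 43.3)/(396 − 159) = 0.15, so p = 19.45 + 0.15q.
Competitive equilibrium: 237 − 0.52q = 19.45 + 0.15q → q* = 324.70149, p* = 68.15522.
At the floor p = 181.25, quantity demanded = (237 − 181.25)/0.52 = 107.21154.
Sellers' marginal cost at q' = 107.21154: 19.45 + 0.15·107.21154 = 35.53173.
Δq = 324.70149 − 107.21154 = 217.48995; wedge = 181.25 − 35.53173 = 145.71827.
Welfare loss = ½ × 217.48995 × 145.71827 = 15846.13.

15846.13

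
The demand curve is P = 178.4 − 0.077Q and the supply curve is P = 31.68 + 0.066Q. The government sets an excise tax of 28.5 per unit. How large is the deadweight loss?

Competitive equilibrium: 178.4 − 0.077Q = 31.68 + 0.066Q → Q* = 1026.014, P* = 99.3969.
With the tax, the buyer price exceeds the seller price by 28.5: (178.4 − 0.077Q) − (31.68 + 0.066Q) = 28.5 → Q' = 826.7133.
ΔQ = 1026.014 − 826.7133 = 199.3007; the wedge equals the tax, 28.5.
Deadweight loss = ½ × 199.3007 × 28.5 = 2840.03.

2840.03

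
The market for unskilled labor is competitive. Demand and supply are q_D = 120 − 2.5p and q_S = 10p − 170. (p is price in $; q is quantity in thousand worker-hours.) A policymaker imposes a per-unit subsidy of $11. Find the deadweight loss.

In inverse form: demand p = 48 − 0.4q, supply p = 17 + 0.1q.
Competitive equilibrium: 48 − 0.4q = 17 + 0.1q → q* = 62, p* = 23.2.
The subsidy lowers effective supply by 11: p = 6 + 0.1q.
New quantity: 48 − 0.4q = 6 + 0.1q → q' = 84.
Overproduction Δq = 84 − 62 = 22; wedge = subsidy = 11.
DWL = ½ × 22 × 11 = $121 thousand.

$121 thousand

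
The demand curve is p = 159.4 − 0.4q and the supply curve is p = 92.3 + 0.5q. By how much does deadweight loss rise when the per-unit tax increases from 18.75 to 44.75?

917.22

Competitive equilibrium: 159.4 − 0.4q = 92.3 + 0.5q → q* = 74.5556, p* = 129.5778.
For a per-unit tax t: Δq = t/0.9, so DWL = ½·t·(t/0.9) = t²/1.8.
At t = 18.75: DWL = 195.313. At t = 44.75: DWL = 1112.535.
Increase = 1112.535 − 195.313 = 917.22.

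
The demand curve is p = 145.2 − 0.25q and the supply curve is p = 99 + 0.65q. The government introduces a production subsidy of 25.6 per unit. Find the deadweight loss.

364.09

Competitive equilibrium: 145.2 − 0.25q = 99 + 0.65q → q* = 51.3333, p* = 132.3667.
The subsidy lowers effective supply by 25.6: p = 73.4 + 0.65q.
New quantity: 145.2 − 0.25q = 73.4 + 0.65q → q' = 79.7778.
Overproduction Δq = 79.7778 − 51.3333 = 28.4445; wedge = subsidy = 25.6.
The triangle = ½ × 28.4445 × 25.6 = 364.09.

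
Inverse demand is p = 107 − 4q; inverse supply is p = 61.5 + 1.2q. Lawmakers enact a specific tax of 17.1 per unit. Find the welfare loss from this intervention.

Competitive equilibrium: 107 − 4q = 61.5 + 1.2q → q* = 8.75, p* = 72.
With the tax, the buyer price exceeds the seller price by 17.1: (107 − 4q) − (61.5 + 1.2q) = 17.1 → q' = 5.4615.
Δq = 8.75 − 5.4615 = 3.2885; the wedge equals the tax, 17.1.
Welfare loss = ½ × 3.2885 × 17.1 = 28.12.

28.12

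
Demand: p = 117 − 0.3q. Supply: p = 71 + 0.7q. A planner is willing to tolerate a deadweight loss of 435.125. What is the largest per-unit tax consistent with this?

29.5

Competitive equilibrium: 117 − 0.3q = 71 + 0.7q → q* = 46, p* = 103.2.
A tax t gives Δq = t/1 and wedge t, so DWL = t²/2.
t²/2 = 435.125 → t² = 870.25 → t = 29.5.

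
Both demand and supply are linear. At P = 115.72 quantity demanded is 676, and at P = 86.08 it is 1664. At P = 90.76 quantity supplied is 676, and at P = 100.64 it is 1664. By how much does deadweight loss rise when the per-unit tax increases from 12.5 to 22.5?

4375

Demand slope = (86.08 − 115.72)/(1664 − 676) = −0.03, so P = 136 − 0.03Q.
Supply slope = (100.64 − 90.76)/(1664 − 676) = 0.01, so P = 84 + 0.01Q.
Competitive equilibrium: 136 − 0.03Q = 84 + 0.01Q → Q* = 1300, P* = 97.
For a per-unit tax t: ΔQ = t/0.04, so DWL = ½·t·(t/0.04) = t²/0.08.
At t = 12.5: DWL = 1953.125. At t = 22.5: DWL = 6328.125.
Increase = 6328.125 − 1953.125 = 4375.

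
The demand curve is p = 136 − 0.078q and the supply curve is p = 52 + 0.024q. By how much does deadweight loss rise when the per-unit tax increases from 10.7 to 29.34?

3658.56

Competitive equilibrium: 136 − 0.078q = 52 + 0.024q → q* = 823.5294, p* = 71.7647.
For a per-unit tax t: Δq = t/0.102, so DWL = ½·t·(t/0.102) = t²/0.204.
At t = 10.7: DWL = 561.225. At t = 29.34: DWL = 4219.782.
Increase = 4219.782 − 561.225 = 3658.56.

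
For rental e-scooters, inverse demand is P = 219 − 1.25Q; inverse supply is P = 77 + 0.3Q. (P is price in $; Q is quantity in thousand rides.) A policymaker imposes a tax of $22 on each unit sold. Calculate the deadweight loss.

$156.13 thousand

Competitive equilibrium: 219 − 1.25Q = 77 + 0.3Q → Q* = 91.6129, P* = 104.4839.
With the tax, the buyer price exceeds the seller price by 22: (219 − 1.25Q) − (77 + 0.3Q) = 22 → Q' = 77.4194.
ΔQ = 91.6129 − 77.4194 = 14.1935; the wedge equals the tax, 22.
Welfare loss = ½ × 14.1935 × 22 = $156.13 thousand.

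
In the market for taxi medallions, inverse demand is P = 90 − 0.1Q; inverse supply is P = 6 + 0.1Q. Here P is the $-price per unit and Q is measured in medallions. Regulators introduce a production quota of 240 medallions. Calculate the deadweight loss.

$3240

Competitive equilibrium: 90 − 0.1Q = 6 + 0.1Q → Q* = 420, P* = 48.
At Q = 240: demand price = 90 − 0.1·240 = 66; supply price = 6 + 0.1·240 = 30.
ΔQ = 420 − 240 = 180; wedge = 66 − 30 = 36.
DWL = ½ × 180 × 36 = $3240.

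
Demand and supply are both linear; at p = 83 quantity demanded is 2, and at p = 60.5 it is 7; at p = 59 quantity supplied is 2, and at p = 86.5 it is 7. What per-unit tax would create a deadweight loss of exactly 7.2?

12

Demand slope = (60.5 − 83)/(7 − 2) = −4.5, so p = 92 − 4.5q.
Supply slope = (86.5 − 59)/(7 − 2) = 5.5, so p = 48 + 5.5q.
Competitive equilibrium: 92 − 4.5q = 48 + 5.5q → q* = 4.4, p* = 72.2.
A tax t gives Δq = t/10 and wedge t, so DWL = t²/20.
t²/20 = 7.2 → t² = 144 → t = 12.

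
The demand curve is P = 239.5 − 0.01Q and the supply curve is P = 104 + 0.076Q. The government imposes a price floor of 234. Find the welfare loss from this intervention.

45228.14

Competitive equilibrium: 239.5 − 0.01Q = 104 + 0.076Q → Q* = 1575.5814, P* = 223.7442.
At the floor P = 234, quantity demanded = (239.5 − 234)/0.01 = 550.
Sellers' marginal cost at Q' = 550: 104 + 0.076·550 = 145.8.
ΔQ = 1575.5814 − 550 = 1025.5814; wedge = 234 − 145.8 = 88.2.
Welfare loss = ½ × 1025.5814 × 88.2 = 45228.14.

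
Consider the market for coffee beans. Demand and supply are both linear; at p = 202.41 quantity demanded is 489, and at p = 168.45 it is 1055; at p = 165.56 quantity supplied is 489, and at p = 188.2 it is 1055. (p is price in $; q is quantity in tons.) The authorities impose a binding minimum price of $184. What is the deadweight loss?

Demand slope = (168.45 − 202.41)/(1055 − 489) = −0.06, so p = 231.75 − 0.06q.
Supply slope = (188.2 − 165.56)/(1055 − 489) = 0.04, so p = 146 + 0.04q.
Competitive equilibrium: 231.75 − 0.06q = 146 + 0.04q → q* = 857.5, p* = 180.3.
At the floor p = 184, quantity demanded = (231.75 − 184)/0.06 = 795.8333.
Sellers' marginal cost at q' = 795.8333: 146 + 0.04·795.8333 = 177.8333.
Δq = 857.5 − 795.8333 = 61.6667; wedge = 184 − 177.8333 = 6.1667.
Welfare loss = ½ × 61.6667 × 6.1667 = $190.14.

$190.14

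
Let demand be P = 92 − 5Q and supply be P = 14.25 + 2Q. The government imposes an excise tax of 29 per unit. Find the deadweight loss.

Competitive equilibrium: 92 − 5Q = 14.25 + 2Q → Q* = 11.1071, P* = 36.4643.
With the tax, the buyer price exceeds the seller price by 29: (92 − 5Q) − (14.25 + 2Q) = 29 → Q' = 6.9643.
ΔQ = 11.1071 − 6.9643 = 4.1428; the wedge equals the tax, 29.
The triangle = ½ × 4.1428 × 29 = 60.07.

60.07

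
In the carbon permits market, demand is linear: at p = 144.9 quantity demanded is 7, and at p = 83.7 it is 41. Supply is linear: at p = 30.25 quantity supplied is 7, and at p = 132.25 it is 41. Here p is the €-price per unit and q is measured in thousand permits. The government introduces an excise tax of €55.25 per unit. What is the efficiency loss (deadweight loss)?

Demand slope = (83.7 − 144.9)/(41 − 7) = −1.8, so p = 157.5 − 1.8q.
Supply slope = (132.25 − 30.25)/(41 − 7) = 3, so p = 9.25 + 3q.
Competitive equilibrium: 157.5 − 1.8q = 9.25 + 3q → q* = 30.88542, p* = 101.90625.
With the tax, the buyer price exceeds the seller price by 55.25: (157.5 − 1.8q) − (9.25 + 3q) = 55.25 → q' = 19.375.
Δq = 30.88542 − 19.375 = 11.51042; the wedge equals the tax, 55.25.
Welfare loss = ½ × 11.51042 × 55.25 = €317.98 thousand.

€317.98 thousand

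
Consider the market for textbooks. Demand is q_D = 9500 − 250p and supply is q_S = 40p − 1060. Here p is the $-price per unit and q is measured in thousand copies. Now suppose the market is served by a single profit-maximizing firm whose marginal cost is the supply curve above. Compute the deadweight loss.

In inverse form: demand p = 38 − 0.004q, supply p = 26.5 + 0.025q.
Competitive equilibrium: 38 − 0.004q = 26.5 + 0.025q → q* = 396.5517, p* = 36.4138.
Marginal revenue: MR = 38 − 0.008q. Set MR = MC: 38 − 0.008q = 26.5 + 0.025q → q_m = 348.4848.
Price p_m = 38 − 0.004·348.4848 = 36.6061; MC(q_m) = 26.5 + 0.025·348.4848 = 35.2121.
Competitive q* = 396.5517, so Δq = 48.0669; wedge = 36.6061 − 35.2121 = 1.394.
Welfare loss = ½ × 48.0669 × 1.394 = $33.50 thousand.

$33.50 thousand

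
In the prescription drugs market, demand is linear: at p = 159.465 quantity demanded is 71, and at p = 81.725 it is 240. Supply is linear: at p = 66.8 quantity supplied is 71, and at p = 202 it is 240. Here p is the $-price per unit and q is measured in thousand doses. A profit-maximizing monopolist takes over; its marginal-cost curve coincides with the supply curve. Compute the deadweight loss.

Demand slope = (81.725 − 159.465)/(240 − 71) = −0.46, so p = 192.125 − 0.46q.
Supply slope = (202 − 66.8)/(240 − 71) = 0.8, so p = 10 + 0.8q.
Competitive equilibrium: 192.125 − 0.46q = 10 + 0.8q → q* = 144.5437, p* = 125.6349.
Marginal revenue: MR = 192.125 − 0.92q. Set MR = MC: 192.125 − 0.92q = 10 + 0.8q → q_m = 105.8866.
Price p_m = 192.125 − 0.46·105.8866 = 143.4172; MC(q_m) = 10 + 0.8·105.8866 = 94.7093.
Competitive q* = 144.5437, so Δq = 38.6571; wedge = 143.4172 − 94.7093 = 48.7079.
Welfare loss = ½ × 38.6571 × 48.7079 = $941.45 thousand.

$941.45 thousand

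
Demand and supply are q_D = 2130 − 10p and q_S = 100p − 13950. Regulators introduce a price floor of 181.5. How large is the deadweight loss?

In inverse form: demand p = 213 − 0.1q, supply p = 139.5 + 0.01q.
Competitive equilibrium: 213 − 0.1q = 139.5 + 0.01q → q* = 668.1818, p* = 146.1818.
At the floor p = 181.5, quantity demanded = (213 − 181.5)/0.1 = 315.
Sellers' marginal cost at q' = 315: 139.5 + 0.01·315 = 142.65.
Δq = 668.1818 − 315 = 353.1818; wedge = 181.5 − 142.65 = 38.85.
Deadweight loss = ½ × 353.1818 × 38.85 = 6860.56.

6860.56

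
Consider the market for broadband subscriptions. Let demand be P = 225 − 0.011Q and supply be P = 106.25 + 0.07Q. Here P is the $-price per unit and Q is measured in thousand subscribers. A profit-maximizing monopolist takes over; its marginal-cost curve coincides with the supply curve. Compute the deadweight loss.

Competitive equilibrium: 225 − 0.011Q = 106.25 + 0.07Q → Q* = 1466.04938, P* = 208.87346.
Marginal revenue: MR = 225 − 0.022Q. Set MR = MC: 225 − 0.022Q = 106.25 + 0.07Q → Q_m = 1290.76087.
Price P_m = 225 − 0.011·1290.76087 = 210.80163; MC(Q_m) = 106.25 + 0.07·1290.76087 = 196.60326.
Competitive Q* = 1466.04938, so ΔQ = 175.28851; wedge = 210.80163 − 196.60326 = 14.19837.
Deadweight loss = ½ × 175.28851 × 14.19837 = $1244.41 thousand.

$1244.41 thousand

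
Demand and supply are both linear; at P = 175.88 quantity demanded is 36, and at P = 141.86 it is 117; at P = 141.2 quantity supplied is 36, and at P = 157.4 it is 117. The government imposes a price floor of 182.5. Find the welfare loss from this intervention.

Demand slope = (141.86 − 175.88)/(117 − 36) = −0.42, so P = 191 − 0.42Q.
Supply slope = (157.4 − 141.2)/(117 − 36) = 0.2, so P = 134 + 0.2Q.
Competitive equilibrium: 191 − 0.42Q = 134 + 0.2Q → Q* = 91.9355, P* = 152.3871.
At the floor P = 182.5, quantity demanded = (191 − 182.5)/0.42 = 20.2381.
Sellers' marginal cost at Q' = 20.2381: 134 + 0.2·20.2381 = 138.0476.
ΔQ = 91.9355 − 20.2381 = 71.6974; wedge = 182.5 − 138.0476 = 44.4524.
Welfare loss = ½ × 71.6974 × 44.4524 = 1593.56.

1593.56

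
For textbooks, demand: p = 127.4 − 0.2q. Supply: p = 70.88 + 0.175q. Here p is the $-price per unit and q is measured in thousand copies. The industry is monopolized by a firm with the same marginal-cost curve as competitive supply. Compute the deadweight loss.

Competitive equilibrium: 127.4 − 0.2q = 70.88 + 0.175q → q* = 150.72, p* = 97.256.
Marginal revenue: MR = 127.4 − 0.4q. Set MR = MC: 127.4 − 0.4q = 70.88 + 0.175q → q_m = 98.2957.
Price p_m = 127.4 − 0.2·98.2957 = 107.7409; MC(q_m) = 70.88 + 0.175·98.2957 = 88.0817.
Competitive q* = 150.72, so Δq = 52.4243; wedge = 107.7409 − 88.0817 = 19.6592.
The triangle = ½ × 52.4243 × 19.6592 = $515.31 thousand.

$515.31 thousand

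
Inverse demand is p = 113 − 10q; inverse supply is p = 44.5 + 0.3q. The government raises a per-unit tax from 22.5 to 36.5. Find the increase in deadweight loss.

Competitive equilibrium: 113 − 10q = 44.5 + 0.3q → q* = 6.6505, p* = 46.4951.
For a per-unit tax t: Δq = t/10.3, so DWL = ½·t·(t/10.3) = t²/20.6.
At t = 22.5: DWL = 24.575. At t = 36.5: DWL = 64.672.
Increase = 64.672 − 24.575 = 40.10.

40.10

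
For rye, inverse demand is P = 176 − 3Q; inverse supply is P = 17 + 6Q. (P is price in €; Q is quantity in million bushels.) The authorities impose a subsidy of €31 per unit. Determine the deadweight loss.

Competitive equilibrium: 176 − 3Q = 17 + 6Q → Q* = 17.6667, P* = 123.
The subsidy lowers effective supply by 31: P = 6Q − 14.
New quantity: 176 − 3Q = 6Q − 14 → Q' = 21.1111.
Overproduction ΔQ = 21.1111 − 17.6667 = 3.4444; wedge = subsidy = 31.
Welfare loss = ½ × 3.4444 × 31 = €53.39 million.

€53.39 million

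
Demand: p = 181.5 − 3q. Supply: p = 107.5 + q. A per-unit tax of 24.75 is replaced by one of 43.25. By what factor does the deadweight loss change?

Competitive equilibrium: 181.5 − 3q = 107.5 + q → q* = 18.5, p* = 126.
For a per-unit tax t: Δq = t/4, so DWL = ½·t·(t/4) = t²/8.
At t = 24.75: DWL = 76.570. At t = 43.25: DWL = 233.820.
Ratio = (43.25/24.75)² = 3.054.

3.054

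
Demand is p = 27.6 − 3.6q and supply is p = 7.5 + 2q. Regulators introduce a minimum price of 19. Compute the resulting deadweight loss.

4.03

Competitive equilibrium: 27.6 − 3.6q = 7.5 + 2q → q* = 3.5893, p* = 14.6786.
At the floor p = 19, quantity demanded = (27.6 − 19)/3.6 = 2.3889.
Sellers' marginal cost at q' = 2.3889: 7.5 + 2·2.3889 = 12.2778.
Δq = 3.5893 − 2.3889 = 1.2004; wedge = 19 − 12.2778 = 6.7222.
Deadweight loss = ½ × 1.2004 × 6.7222 = 4.03.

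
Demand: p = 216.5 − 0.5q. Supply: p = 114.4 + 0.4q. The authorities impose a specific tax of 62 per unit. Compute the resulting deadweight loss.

Competitive equilibrium: 216.5 − 0.5q = 114.4 + 0.4q → q* = 113.44444, p* = 159.77778.
With the tax, the buyer price exceeds the seller price by 62: (216.5 − 0.5q) − (114.4 + 0.4q) = 62 → q' = 44.55556.
Δq = 113.44444 − 44.55556 = 68.88888; the wedge equals the tax, 62.
DWL = ½ × 68.88888 × 62 = 2135.56.

2135.56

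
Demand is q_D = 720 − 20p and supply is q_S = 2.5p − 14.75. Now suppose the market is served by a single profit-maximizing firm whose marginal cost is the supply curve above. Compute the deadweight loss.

In inverse form: demand p = 36 − 0.05q, supply p = 5.9 + 0.4q.
Competitive equilibrium: 36 − 0.05q = 5.9 + 0.4q → q* = 66.8889, p* = 32.6556.
Marginal revenue: MR = 36 − 0.1q. Set MR = MC: 36 − 0.1q = 5.9 + 0.4q → q_m = 60.2.
Price p_m = 36 − 0.05·60.2 = 32.99; MC(q_m) = 5.9 + 0.4·60.2 = 29.98.
Competitive q* = 66.8889, so Δq = 6.6889; wedge = 32.99 − 29.98 = 3.01.
The triangle = ½ × 6.6889 × 3.01 = 10.07.

10.07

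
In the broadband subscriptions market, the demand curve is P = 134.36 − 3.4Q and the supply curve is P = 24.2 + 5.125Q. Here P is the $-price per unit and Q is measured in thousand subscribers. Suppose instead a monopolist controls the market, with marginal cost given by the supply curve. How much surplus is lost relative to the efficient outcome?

Competitive equilibrium: 134.36 − 3.4Q = 24.2 + 5.125Q → Q* = 12.922, P* = 90.4252.
Marginal revenue: MR = 134.36 − 6.8Q. Set MR = MC: 134.36 − 6.8Q = 24.2 + 5.125Q → Q_m = 9.2377.
Price P_m = 134.36 − 3.4·9.2377 = 102.9518; MC(Q_m) = 24.2 + 5.125·9.2377 = 71.5432.
Competitive Q* = 12.922, so ΔQ = 3.6843; wedge = 102.9518 − 71.5432 = 31.4086.
Deadweight loss = ½ × 3.6843 × 31.4086 = $57.86 thousand.

$57.86 thousand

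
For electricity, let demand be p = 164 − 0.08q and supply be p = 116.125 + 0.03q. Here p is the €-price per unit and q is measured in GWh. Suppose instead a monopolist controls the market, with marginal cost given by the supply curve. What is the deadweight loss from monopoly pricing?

€1847

Competitive equilibrium: 164 − 0.08q = 116.125 + 0.03q → q* = 435.2273, p* = 129.1818.
Marginal revenue: MR = 164 − 0.16q. Set MR = MC: 164 − 0.16q = 116.125 + 0.03q → q_m = 251.9737.
Price p_m = 164 − 0.08·251.9737 = 143.8421; MC(q_m) = 116.125 + 0.03·251.9737 = 123.6842.
Competitive q* = 435.2273, so Δq = 183.2536; wedge = 143.8421 − 123.6842 = 20.1579.
Welfare loss = ½ × 183.2536 × 20.1579 = €1847.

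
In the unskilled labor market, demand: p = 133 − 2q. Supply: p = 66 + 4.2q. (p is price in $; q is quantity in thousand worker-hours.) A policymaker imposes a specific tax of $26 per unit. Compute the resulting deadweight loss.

$54.52 thousand

Competitive equilibrium: 133 − 2q = 66 + 4.2q → q* = 10.8065, p* = 111.3871.
With the tax, the buyer price exceeds the seller price by 26: (133 − 2q) − (66 + 4.2q) = 26 → q' = 6.6129.
Δq = 10.8065 − 6.6129 = 4.1936; the wedge equals the tax, 26.
The triangle = ½ × 4.1936 × 26 = $54.52 thousand.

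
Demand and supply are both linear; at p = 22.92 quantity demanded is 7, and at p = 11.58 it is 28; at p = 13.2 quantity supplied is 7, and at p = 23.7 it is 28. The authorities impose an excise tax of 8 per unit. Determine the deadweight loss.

Demand slope = (11.58 − 22.92)/(28 − 7) = −0.54, so p = 26.7 − 0.54q.
Supply slope = (23.7 − 13.2)/(28 − 7) = 0.5, so p = 9.7 + 0.5q.
Competitive equilibrium: 26.7 − 0.54q = 9.7 + 0.5q → q* = 16.3462, p* = 17.8731.
With the tax, the buyer price exceeds the seller price by 8: (26.7 − 0.54q) − (9.7 + 0.5q) = 8 → q' = 8.6538.
Δq = 16.3462 − 8.6538 = 7.6924; the wedge equals the tax, 8.
DWL = ½ × 7.6924 × 8 = 30.77.

30.77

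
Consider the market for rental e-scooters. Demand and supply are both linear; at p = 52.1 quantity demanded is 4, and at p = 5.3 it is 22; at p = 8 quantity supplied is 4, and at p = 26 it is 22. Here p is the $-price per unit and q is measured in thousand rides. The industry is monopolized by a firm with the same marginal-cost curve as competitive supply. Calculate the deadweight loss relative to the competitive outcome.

Demand slope = (5.3 − 52.1)/(22 − 4) = −2.6, so p = 62.5 − 2.6q.
Supply slope = (26 − 8)/(22 − 4) = 1, so p = 4 + q.
Competitive equilibrium: 62.5 − 2.6q = 4 + q → q* = 16.25, p* = 20.25.
Marginal revenue: MR = 62.5 − 5.2q. Set MR = MC: 62.5 − 5.2q = 4 + q → q_m = 9.4355.
Price p_m = 62.5 − 2.6·9.4355 = 37.9677; MC(q_m) = 4 + 1·9.4355 = 13.4355.
Competitive q* = 16.25, so Δq = 6.8145; wedge = 37.9677 − 13.4355 = 24.5322.
The triangle = ½ × 6.8145 × 24.5322 = $83.59 thousand.

$83.59 thousand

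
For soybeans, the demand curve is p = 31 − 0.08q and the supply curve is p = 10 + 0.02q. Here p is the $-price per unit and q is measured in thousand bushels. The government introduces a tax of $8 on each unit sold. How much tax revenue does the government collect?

Competitive equilibrium: 31 − 0.08q = 10 + 0.02q → q* = 210, p* = 14.2.
With the tax, the buyer price exceeds the seller price by 8: (31 − 0.08q) − (10 + 0.02q) = 8 → q' = 130.
Tax revenue = 8 × 130 = $1040 thousand.

$1040 thousand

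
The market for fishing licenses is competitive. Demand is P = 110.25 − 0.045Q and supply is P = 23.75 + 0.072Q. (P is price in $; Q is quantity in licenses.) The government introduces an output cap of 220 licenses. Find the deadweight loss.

$15776.83

Competitive equilibrium: 110.25 − 0.045Q = 23.75 + 0.072Q → Q* = 739.3162, P* = 76.9808.
At Q = 220: demand price = 110.25 − 0.045·220 = 100.35; supply price = 23.75 + 0.072·220 = 39.59.
ΔQ = 739.3162 − 220 = 519.3162; wedge = 100.35 − 39.59 = 60.76.
Deadweight loss = ½ × 519.3162 × 60.76 = $15776.83.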